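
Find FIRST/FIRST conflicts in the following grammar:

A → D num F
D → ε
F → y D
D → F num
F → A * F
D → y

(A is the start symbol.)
Yes. D → F num / D → y on { 'y' }; F → y D / F → A '*' F on { 'y' }

FIRST sets of the non-terminals at (or reachable through a nullable prefix from) the front of some alternative:
  FIRST(F) = { 'num', 'y' }
  FIRST(A) = { 'num', 'y' }

Productions for D:
  D → ε: FIRST = { ε }
  D → F num: FIRST = { 'num', 'y' }
  D → y: FIRST = { 'y' }
Productions for F:
  F → y D: FIRST = { 'y' }
  F → A * F: FIRST = { 'num', 'y' }
A has only one production, so no FIRST/FIRST conflict is possible there.

Conflict for D: D → F num and D → y
  Overlap: { 'y' }
Conflict for F: F → y D and F → A * F
  Overlap: { 'y' }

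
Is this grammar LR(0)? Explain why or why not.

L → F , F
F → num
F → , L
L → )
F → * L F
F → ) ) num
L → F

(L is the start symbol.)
A grammar is LR(0) if no state in the canonical LR(0) collection has:
  - both a shift item (dot before a terminal) and a complete item (shift-reduce conflict), or
  - two or more complete items (reduce-reduce conflict; the accept item [L' → L .] counts as a complete item here).

Augment with L' → L and build the canonical LR(0) collection (I0 = CLOSURE({[L' → . L]}), then GOTO on every symbol after a dot until no new states appear). It has 15 states:
  I0: { [F → . ) ) num], [F → . * L F], [F → . , L], [F → . num], [L → . )], [L → . F , F], [L → . F], [L' → . L] }  — shift
  I1: { [F → ) . ) num], [L → ) .] }  — shift, reduce
  I2: { [F → * . L F], [F → . ) ) num], [F → . * L F], [F → . , L], [F → . num], [L → . )], [L → . F , F], [L → . F] }  — shift
  I3: { [F → , . L], [F → . ) ) num], [F → . * L F], [F → . , L], [F → . num], [L → . )], [L → . F , F], [L → . F] }  — shift
  I4: { [L → F . , F], [L → F .] }  — shift, reduce
  I5: { [L' → L .] }  — accept
  I6: { [F → num .] }  — reduce
  I7: { [F → . ) ) num], [F → . * L F], [F → . , L], [F → . num], [L → F , . F] }  — shift
  I8: { [F → ) . ) num] }  — shift
  I9: { [L → F , F .] }  — reduce
  I10: { [F → ) ) . num] }  — shift
  I11: { [F → ) ) num .] }  — reduce
  I12: { [F → , L .] }  — reduce
  I13: { [F → * L . F], [F → . ) ) num], [F → . * L F], [F → . , L], [F → . num] }  — shift
  I14: { [F → * L F .] }  — reduce

Conflict in state I1:
  Shift-reduce conflict between [L → ) .] and [F → ) . ) num]
So the grammar is NOT LR(0).

Answer: No. Shift-reduce conflict between [L → ) .] and [F → ) . ) num]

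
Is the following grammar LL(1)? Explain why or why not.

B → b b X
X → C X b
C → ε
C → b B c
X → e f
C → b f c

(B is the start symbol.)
No. Predict set conflict for X: { 'e' }

A grammar is LL(1) if for each non-terminal N with multiple productions, the predict sets of those productions are pairwise disjoint, where PREDICT(N → α) = (FIRST(α) \ {ε}) ∪ (FOLLOW(N) if α ⇒* ε).

Relevant sets:
  FIRST(C) = { 'b', ε }
  FIRST(X) = { 'b', 'e' }
  FOLLOW(C) = { 'b', 'e' }

For X:
  PREDICT(X → C X b) = { 'b', 'e' }
  PREDICT(X → e f) = { 'e' }
For C:
  PREDICT(C → ε) = { 'b', 'e' }
  PREDICT(C → b B c) = { 'b' }
  PREDICT(C → b f c) = { 'b' }
B has a single production, so nothing to check there.

Conflict found: Predict set conflict for X: { 'e' }
The grammar is NOT LL(1).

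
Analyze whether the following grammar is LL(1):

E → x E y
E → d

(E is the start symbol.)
Yes, the grammar is LL(1).

A grammar is LL(1) if for each non-terminal N with multiple productions, the predict sets of those productions are pairwise disjoint, where PREDICT(N → α) = (FIRST(α) \ {ε}) ∪ (FOLLOW(N) if α ⇒* ε).

For E:
  PREDICT(E → x E y) = { 'x' }
  PREDICT(E → d) = { 'd' }

All predict sets are disjoint. The grammar IS LL(1).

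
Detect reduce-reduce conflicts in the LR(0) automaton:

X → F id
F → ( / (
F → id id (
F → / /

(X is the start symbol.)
No reduce-reduce conflicts

Augment with X' → X and build the canonical LR(0) collection (I0 = CLOSURE({[X' → . X]}), then GOTO on every symbol after a dot until no new states appear). It has 12 states:
  I0: { [F → . ( / (], [F → . / /], [F → . id id (], [X → . F id], [X' → . X] }  — shift
  I1: { [F → ( . / (] }  — shift
  I2: { [F → / . /] }  — shift
  I3: { [X → F . id] }  — shift
  I4: { [X' → X .] }  — accept
  I5: { [F → id . id (] }  — shift
  I6: { [F → id id . (] }  — shift
  I7: { [F → id id ( .] }  — reduce
  I8: { [X → F id .] }  — reduce
  I9: { [F → / / .] }  — reduce
  I10: { [F → ( / . (] }  — shift
  I11: { [F → ( / ( .] }  — reduce

No state contains more than one complete item.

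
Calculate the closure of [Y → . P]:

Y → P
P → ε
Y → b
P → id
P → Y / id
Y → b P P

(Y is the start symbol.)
{ [P → . Y / id], [P → . id], [P → .], [Y → . P], [Y → . b P P], [Y → . b] }

To compute CLOSURE, for each item [A → α.Bβ] where B is a non-terminal, add [B → .γ] for all productions B → γ; repeat for the newly added items until nothing changes.

Start with: [Y → . P]
  [Y → . P] has the dot before P: add [P → .], [P → . id], [P → . Y / id]
  [P → . Y / id] has the dot before Y: add [Y → . b], [Y → . b P P]
No further items can be added.

CLOSURE = { [P → . Y / id], [P → . id], [P → .], [Y → . P], [Y → . b P P], [Y → . b] }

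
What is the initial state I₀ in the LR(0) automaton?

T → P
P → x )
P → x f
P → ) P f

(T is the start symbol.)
First, augment the grammar with T' → T
I₀ = CLOSURE({ [T' → . T] }):
  [T' → . T] has the dot before T: add [T → . P]
  [T → . P] has the dot before P: add [P → . x )], [P → . x f], [P → . ) P f]
No further items can be added.

I₀ = { [P → . ) P f], [P → . x )], [P → . x f], [T → . P], [T' → . T] }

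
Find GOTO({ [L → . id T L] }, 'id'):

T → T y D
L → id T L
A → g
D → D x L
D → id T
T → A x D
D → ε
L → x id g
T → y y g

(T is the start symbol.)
{ [A → . g], [L → id . T L], [T → . A x D], [T → . T y D], [T → . y y g] }

GOTO(I, 'id') = CLOSURE({ [A → αX.β] : [A → α.Xβ] ∈ I, X = 'id' })

Items with dot before 'id', with the dot advanced:
  [L → . id T L] → [L → id . T L]
Closure of the advanced items:
  [L → id . T L] has the dot before T: add [T → . T y D], [T → . A x D], [T → . y y g]
  [T → . A x D] has the dot before A: add [A → . g]

GOTO = { [A → . g], [L → id . T L], [T → . A x D], [T → . T y D], [T → . y y g] }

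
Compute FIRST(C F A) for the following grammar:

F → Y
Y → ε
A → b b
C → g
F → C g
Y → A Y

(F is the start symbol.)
{ 'g' }

FIRST sets of the non-terminals involved (from the grammar, by fixed-point iteration):
  FIRST(C) = { 'g' }

To compute FIRST(C F A), process the symbols left to right:
Symbol C is a non-terminal. Add FIRST(C) \ {ε} = { 'g' }
C is not nullable (ε ∉ FIRST(C)), so stop here.
FIRST(C F A) = { 'g' }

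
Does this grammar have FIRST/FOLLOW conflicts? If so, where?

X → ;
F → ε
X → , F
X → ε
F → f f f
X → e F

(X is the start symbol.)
A FIRST/FOLLOW conflict occurs when a non-terminal N has a nullable alternative N → β (β ⇒* ε) and another alternative N → α with FIRST(α) ∩ FOLLOW(N) ≠ ∅: on such a lookahead the parser cannot decide between expanding α and letting N vanish via β.

Nullable non-terminals: F, X.

F: nullable alternative(s) F → ε; FOLLOW(F) = { $ }
  F → ε: FIRST \ {ε} = { } — this is the only nullable alternative, skip
  F → f f f: FIRST \ {ε} = { 'f' } — disjoint from FOLLOW(F)

X: nullable alternative(s) X → ε; FOLLOW(X) = { $ }
  X → ;: FIRST \ {ε} = { ';' } — disjoint from FOLLOW(X)
  X → , F: FIRST \ {ε} = { ',' } — disjoint from FOLLOW(X)
  X → ε: FIRST \ {ε} = { } — this is the only nullable alternative, skip
  X → e F: FIRST \ {ε} = { 'e' } — disjoint from FOLLOW(X)

No FIRST/FOLLOW conflicts found.

Answer: No FIRST/FOLLOW conflicts.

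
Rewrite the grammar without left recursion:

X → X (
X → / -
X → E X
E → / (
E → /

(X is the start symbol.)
X → / - X'
X → E X X'
X' → ( X'
X' → ε
E → / (
E → /

X is directly left-recursive. The standard transformation for
  A → A α₁ | ... | A α_m | β₁ | ... | β_n
is
  A  → β₁ A' | ... | β_n A'
  A' → α₁ A' | ... | α_m A' | ε

X → / - becomes X → / - X'
X → E X becomes X → E X X'
X → X ( becomes X' → ( X'
Add X' → ε

Productions for other non-terminals are unchanged:
  E → / (
  E → /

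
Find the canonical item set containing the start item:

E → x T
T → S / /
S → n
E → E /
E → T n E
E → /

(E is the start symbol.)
First, augment the grammar with E' → E
I₀ = CLOSURE({ [E' → . E] }):
  [E' → . E] has the dot before E: add [E → . x T], [E → . E /], [E → . T n E], [E → . /]
  [E → . T n E] has the dot before T: add [T → . S / /]
  [T → . S / /] has the dot before S: add [S → . n]
No further items can be added.

I₀ = { [E → . /], [E → . E /], [E → . T n E], [E → . x T], [E' → . E], [S → . n], [T → . S / /] }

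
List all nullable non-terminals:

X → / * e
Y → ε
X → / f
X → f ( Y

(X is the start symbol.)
A non-terminal is nullable if it can derive ε (the empty string): either it has an ε-production, or it has a production whose right-hand side consists entirely of nullable non-terminals.

ε-productions: Y → ε
So Y is immediately nullable.
No further non-terminal can be added: every production for the remaining non-terminals contains a terminal or a non-nullable non-terminal.
Nullable = { 'Y' }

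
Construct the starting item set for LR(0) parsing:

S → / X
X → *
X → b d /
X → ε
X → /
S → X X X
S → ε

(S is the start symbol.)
{ [S → . / X], [S → . X X X], [S → .], [S' → . S], [X → . *], [X → . /], [X → . b d /], [X → .] }

First, augment the grammar with S' → S
I₀ = CLOSURE({ [S' → . S] }):
  [S' → . S] has the dot before S: add [S → . / X], [S → . X X X], [S → .]
  [S → . X X X] has the dot before X: add [X → . *], [X → . b d /], [X → .], [X → . /]
No further items can be added.

I₀ = { [S → . / X], [S → . X X X], [S → .], [S' → . S], [X → . *], [X → . /], [X → . b d /], [X → .] }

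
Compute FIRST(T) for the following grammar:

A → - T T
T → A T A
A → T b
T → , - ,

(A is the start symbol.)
To compute FIRST(T), examine every production with T on the left-hand side, reading each right-hand side left to right until a non-nullable symbol is reached.

FIRST sets of the other non-terminals involved (by the same procedure, iterated to a fixed point):
  FIRST(A) = { ',', '-' }

From T → A T A:
  - A is a non-terminal: add FIRST(A) \ {ε} = { ',', '-' }
    A is not nullable, so stop
From T → , - ,:
  - ',' is a terminal: add ',' and stop

Collecting: FIRST(T) = { ',', '-' }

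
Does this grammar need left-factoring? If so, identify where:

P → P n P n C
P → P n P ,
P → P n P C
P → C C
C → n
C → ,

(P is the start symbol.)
Left-factoring is needed when two productions for the same non-terminal
share a common prefix on the right-hand side.

Productions for P:
  P → P n P n C
  P → P n P ,
  P → P n P C
  P → C C
Productions for C:
  C → n
  C → ,

Found common prefix 'P n P' in productions for P

Answer: Yes, P has productions with common prefix 'P n P'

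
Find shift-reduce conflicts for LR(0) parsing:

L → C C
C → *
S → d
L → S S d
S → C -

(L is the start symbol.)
A shift-reduce conflict occurs when an LR(0) state has both:
  - a complete (reduce) item [A → α .] (dot at the end), and
  - a shift item [B → β . c γ] (dot before a terminal).

Augment with L' → L and build the canonical LR(0) collection (I0 = CLOSURE({[L' → . L]}), then GOTO on every symbol after a dot until no new states appear). It has 11 states:
  I0: { [C → . *], [L → . C C], [L → . S S d], [L' → . L], [S → . C -], [S → . d] }  — shift
  I1: { [C → * .] }  — reduce
  I2: { [C → . *], [L → C . C], [S → C . -] }  — shift
  I3: { [L' → L .] }  — accept
  I4: { [C → . *], [L → S . S d], [S → . C -], [S → . d] }  — shift
  I5: { [S → d .] }  — reduce
  I6: { [S → C . -] }  — shift
  I7: { [L → S S . d] }  — shift
  I8: { [L → S S d .] }  — reduce
  I9: { [S → C - .] }  — reduce
  I10: { [L → C C .] }  — reduce

No state contains both a complete item and a shift item.

Answer: No shift-reduce conflicts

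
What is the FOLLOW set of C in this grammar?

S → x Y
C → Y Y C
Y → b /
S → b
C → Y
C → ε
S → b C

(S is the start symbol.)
In C → Y Y C: C is at the end; this adds FOLLOW(C) to itself — nothing new
In S → b C: C is at the end, add FOLLOW(S)

The FOLLOW sets referred to above (computed the same way, to a fixed point):
  FOLLOW(S) = { $ }

Taking the union: FOLLOW(C) = { $ }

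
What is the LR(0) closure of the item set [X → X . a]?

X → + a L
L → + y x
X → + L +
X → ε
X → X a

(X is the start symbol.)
{ [X → X . a] }

To compute CLOSURE, for each item [A → α.Bβ] where B is a non-terminal, add [B → .γ] for all productions B → γ; repeat for the newly added items until nothing changes.

Start with: [X → X . a]
The dot precedes the terminal a, so nothing is added.

CLOSURE = { [X → X . a] }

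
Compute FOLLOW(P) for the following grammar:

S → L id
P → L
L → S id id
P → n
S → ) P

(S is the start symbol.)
In S → ) P: P is at the end, add FOLLOW(S)

The FOLLOW sets referred to above (computed the same way, to a fixed point):
  FOLLOW(S) = { $, 'id' }

Taking the union: FOLLOW(P) = { $, 'id' }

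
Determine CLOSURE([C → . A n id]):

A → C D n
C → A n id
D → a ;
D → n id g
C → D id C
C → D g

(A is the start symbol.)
To compute CLOSURE, for each item [A → α.Bβ] where B is a non-terminal, add [B → .γ] for all productions B → γ; repeat for the newly added items until nothing changes.

Start with: [C → . A n id]
  [C → . A n id] has the dot before A: add [A → . C D n]
  [A → . C D n] has the dot before C: add [C → . D id C], [C → . D g]
  [C → . D id C] has the dot before D: add [D → . a ;], [D → . n id g]
No further items can be added.

CLOSURE = { [A → . C D n], [C → . A n id], [C → . D g], [C → . D id C], [D → . a ;], [D → . n id g] }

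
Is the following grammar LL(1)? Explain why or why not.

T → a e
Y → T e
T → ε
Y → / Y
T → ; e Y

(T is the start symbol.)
Relevant sets:
  FIRST(T) = { ';', 'a', ε }
  FOLLOW(T) = { $, 'e' }

For T:
  PREDICT(T → a e) = { 'a' }
  PREDICT(T → ε) = { $, 'e' }
  PREDICT(T → ';' e Y) = { ';' }
For Y:
  PREDICT(Y → T e) = { ';', 'a', 'e' }
  PREDICT(Y → '/' Y) = { '/' }

All predict sets are disjoint. The grammar IS LL(1).

Answer: Yes, the grammar is LL(1).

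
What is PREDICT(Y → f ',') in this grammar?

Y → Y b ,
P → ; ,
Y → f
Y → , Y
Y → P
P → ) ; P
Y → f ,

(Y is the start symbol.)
{ 'f' }

PREDICT(Y → f ',') = (FIRST(RHS) \ {ε}) ∪ (FOLLOW(Y) if ε ∈ FIRST(RHS), i.e. RHS ⇒* ε)
FIRST(f ',') = { 'f' }
ε ∉ FIRST(f ','), so FOLLOW(Y) is not added.
PREDICT(Y → f ',') = { 'f' }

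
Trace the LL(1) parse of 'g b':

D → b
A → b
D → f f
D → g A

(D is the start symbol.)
Stack is shown with the top on the left.

Stack  Input  Action
--------------------
D $    g b $  output D → g A
g A $  g b $  match 'g'
A $    b $    output A → b
b $    b $    match 'b'
$      $      accept

The string is accepted.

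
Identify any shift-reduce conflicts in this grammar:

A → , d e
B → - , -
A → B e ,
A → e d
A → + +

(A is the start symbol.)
No shift-reduce conflicts

Augment with A' → A and build the canonical LR(0) collection (I0 = CLOSURE({[A' → . A]}), then GOTO on every symbol after a dot until no new states appear). It has 15 states:
  I0: { [A → . + +], [A → . , d e], [A → . B e ,], [A → . e d], [A' → . A], [B → . - , -] }  — shift
  I1: { [A → + . +] }  — shift
  I2: { [A → , . d e] }  — shift
  I3: { [B → - . , -] }  — shift
  I4: { [A' → A .] }  — accept
  I5: { [A → B . e ,] }  — shift
  I6: { [A → e . d] }  — shift
  I7: { [A → e d .] }  — reduce
  I8: { [A → B e . ,] }  — shift
  I9: { [A → B e , .] }  — reduce
  I10: { [B → - , . -] }  — shift
  I11: { [B → - , - .] }  — reduce
  I12: { [A → , d . e] }  — shift
  I13: { [A → , d e .] }  — reduce
  I14: { [A → + + .] }  — reduce

No state contains both a complete item and a shift item.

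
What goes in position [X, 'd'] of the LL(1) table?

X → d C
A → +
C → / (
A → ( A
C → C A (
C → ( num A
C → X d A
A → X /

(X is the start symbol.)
To find M[X, 'd'], we find productions for X where 'd' is in the predict set (PREDICT(N → α) = (FIRST(α) \ {ε}) ∪ (FOLLOW(N) if α ⇒* ε)).

X → d C: PREDICT = { 'd' }
  'd' is in predict set, so this production goes in M[X, 'd']

M[X, 'd'] = X → d C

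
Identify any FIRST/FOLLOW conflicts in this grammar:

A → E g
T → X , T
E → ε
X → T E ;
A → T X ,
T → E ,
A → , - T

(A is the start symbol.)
A FIRST/FOLLOW conflict occurs when a non-terminal N has a nullable alternative N → β (β ⇒* ε) and another alternative N → α with FIRST(α) ∩ FOLLOW(N) ≠ ∅: on such a lookahead the parser cannot decide between expanding α and letting N vanish via β.

Nullable non-terminals: E.
E has a nullable alternative but only one production, so nothing to check.

A, T, X have no nullable alternative, so no FIRST/FOLLOW check is needed there.

No FIRST/FOLLOW conflicts found.

Answer: No FIRST/FOLLOW conflicts.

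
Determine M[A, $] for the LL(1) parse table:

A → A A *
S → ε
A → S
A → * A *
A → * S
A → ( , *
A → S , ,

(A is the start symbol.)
A → S

To find M[A, $], we find productions for A where $ is in the predict set (PREDICT(N → α) = (FIRST(α) \ {ε}) ∪ (FOLLOW(N) if α ⇒* ε)).

Relevant sets:
  FIRST(A) = { '(', '*', ',', ε }
  FIRST(S) = { ε }
  FOLLOW(A) = { $, '(', '*', ',' }

A → A A *: PREDICT = { '(', '*', ',' }
A → S: PREDICT = { $, '(', '*', ',' }
  $ is in predict set, so this production goes in M[A, $]
A → * A *: PREDICT = { '*' }
A → * S: PREDICT = { '*' }
A → ( , *: PREDICT = { '(' }
A → S , ,: PREDICT = { ',' }

M[A, $] = A → S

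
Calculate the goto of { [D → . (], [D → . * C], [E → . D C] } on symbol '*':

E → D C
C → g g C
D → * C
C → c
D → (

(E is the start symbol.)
{ [C → . c], [C → . g g C], [D → * . C] }

GOTO(I, '*') = CLOSURE({ [A → αX.β] : [A → α.Xβ] ∈ I, X = '*' })

Items with dot before '*', with the dot advanced:
  [D → . * C] → [D → * . C]
Closure of the advanced items:
  [D → * . C] has the dot before C: add [C → . g g C], [C → . c]

GOTO = { [C → . c], [C → . g g C], [D → * . C] }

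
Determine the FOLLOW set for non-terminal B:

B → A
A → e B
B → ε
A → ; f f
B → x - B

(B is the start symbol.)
{ $ }

To compute FOLLOW(B), find every occurrence of B on a right-hand side N → α B β: add FIRST(β) \ {ε}, and if β is empty or nullable also add FOLLOW(N). Iterate to a fixed point.

B is the start symbol, so $ ∈ FOLLOW(B).
In A → e B: B is at the end, add FOLLOW(A)
In B → x - B: B is at the end; this adds FOLLOW(B) to itself — nothing new

The FOLLOW sets referred to above (computed the same way, to a fixed point):
  FOLLOW(A) = { $ }

Taking the union: FOLLOW(B) = { $ }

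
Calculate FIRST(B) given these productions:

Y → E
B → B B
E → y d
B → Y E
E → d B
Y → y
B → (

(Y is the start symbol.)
{ '(', 'd', 'y' }

FIRST sets of the other non-terminals involved (by the same procedure, iterated to a fixed point):
  FIRST(Y) = { 'd', 'y' }

From B → B B:
  - B is the symbol being defined: contributes nothing new
    B is not nullable, so stop
From B → Y E:
  - Y is a non-terminal: add FIRST(Y) \ {ε} = { 'd', 'y' }
    Y is not nullable, so stop
From B → (:
  - '(' is a terminal: add '(' and stop

Collecting: FIRST(B) = { '(', 'd', 'y' }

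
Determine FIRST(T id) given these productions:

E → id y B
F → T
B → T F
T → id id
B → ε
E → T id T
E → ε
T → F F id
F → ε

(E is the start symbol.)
{ 'id' }

FIRST sets of the non-terminals involved (from the grammar, by fixed-point iteration):
  FIRST(T) = { 'id' }

To compute FIRST(T id), process the symbols left to right:
Symbol T is a non-terminal. Add FIRST(T) \ {ε} = { 'id' }
T is not nullable (ε ∉ FIRST(T)), so stop here.
FIRST(T id) = { 'id' }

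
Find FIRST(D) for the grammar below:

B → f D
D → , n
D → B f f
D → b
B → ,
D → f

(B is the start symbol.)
{ ',', 'b', 'f' }

FIRST sets of the other non-terminals involved (by the same procedure, iterated to a fixed point):
  FIRST(B) = { ',', 'f' }

From D → , n:
  - ',' is a terminal: add ',' and stop
From D → B f f:
  - B is a non-terminal: add FIRST(B) \ {ε} = { ',', 'f' }
    B is not nullable, so stop
From D → b:
  - b is a terminal: add 'b' and stop
From D → f:
  - f is a terminal: add 'f' and stop

Collecting: FIRST(D) = { ',', 'b', 'f' }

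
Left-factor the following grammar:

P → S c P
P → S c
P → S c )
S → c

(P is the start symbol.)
Left-factoring transforms A → αβ₁ | αβ₂ into A → αA' and A' → β₁ | β₂
(α is the longest common prefix among the alternatives). Repeat until
no nonterminal has two alternatives with a common prefix.

Round 1: P has alternatives sharing prefix 'S c'. Introduce P': P → S c P'
  Add: P' → P
  Add: P' → ε
  Add: P' → )

No remaining common prefixes — done.

Resulting grammar:
P → S c P'
P' → P
P' → ε
P' → )
S → c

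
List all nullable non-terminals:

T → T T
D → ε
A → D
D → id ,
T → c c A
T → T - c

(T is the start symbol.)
{ 'A', 'D' }

ε-productions: D → ε
So D is immediately nullable.
A → D: every symbol on the right is nullable, so A is nullable too.
No further non-terminal can be added: every production for the remaining non-terminals contains a terminal or a non-nullable non-terminal.
Nullable = { 'A', 'D' }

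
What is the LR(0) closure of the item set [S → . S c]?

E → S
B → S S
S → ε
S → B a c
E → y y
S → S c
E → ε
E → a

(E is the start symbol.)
{ [B → . S S], [S → . B a c], [S → . S c], [S → .] }

Start with: [S → . S c]
  [S → . S c] has the dot before S: add [S → .], [S → . B a c]
  [S → . B a c] has the dot before B: add [B → . S S]
No further items can be added.

CLOSURE = { [B → . S S], [S → . B a c], [S → . S c], [S → .] }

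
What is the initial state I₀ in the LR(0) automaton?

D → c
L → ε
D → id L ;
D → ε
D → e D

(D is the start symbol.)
First, augment the grammar with D' → D
I₀ = CLOSURE({ [D' → . D] }):
  [D' → . D] has the dot before D: add [D → . c], [D → . id L ;], [D → .], [D → . e D]
No further items can be added.

I₀ = { [D → . c], [D → . e D], [D → . id L ;], [D → .], [D' → . D] }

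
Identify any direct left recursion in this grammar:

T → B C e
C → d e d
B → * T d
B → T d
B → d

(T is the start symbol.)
No direct left recursion

Direct left recursion occurs when N → N α for some non-terminal N (the right-hand side begins with the left-hand side itself).

T → B C e: starts with B
C → d e d: starts with d
B → * T d: starts with '*'
B → T d: starts with T
B → d: starts with d

No direct left recursion found.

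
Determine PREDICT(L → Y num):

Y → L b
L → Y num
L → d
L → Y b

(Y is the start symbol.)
PREDICT(L → Y num) = (FIRST(RHS) \ {ε}) ∪ (FOLLOW(L) if ε ∈ FIRST(RHS), i.e. RHS ⇒* ε)
FIRST(Y) = { 'd' }
FIRST(Y num) = { 'd' }
ε ∉ FIRST(Y num), so FOLLOW(L) is not added.
PREDICT(L → Y num) = { 'd' }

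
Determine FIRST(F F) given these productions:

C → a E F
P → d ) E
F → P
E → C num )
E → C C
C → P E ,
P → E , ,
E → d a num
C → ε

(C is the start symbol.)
{ ',', 'a', 'd', 'num' }

FIRST sets of the non-terminals involved (from the grammar, by fixed-point iteration):
  FIRST(F) = { ',', 'a', 'd', 'num' }

To compute FIRST(F F), process the symbols left to right:
Symbol F is a non-terminal. Add FIRST(F) \ {ε} = { ',', 'a', 'd', 'num' }
F is not nullable (ε ∉ FIRST(F)), so stop here.
FIRST(F F) = { ',', 'a', 'd', 'num' }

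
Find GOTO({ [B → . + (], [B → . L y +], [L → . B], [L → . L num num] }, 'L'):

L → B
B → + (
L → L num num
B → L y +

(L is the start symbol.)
{ [B → L . y +], [L → L . num num] }

GOTO(I, 'L') = CLOSURE({ [A → αX.β] : [A → α.Xβ] ∈ I, X = 'L' })

Items with dot before 'L', with the dot advanced:
  [B → . L y +] → [B → L . y +]
  [L → . L num num] → [L → L . num num]
Closure adds nothing (no advanced item has the dot before a non-terminal).

GOTO = { [B → L . y +], [L → L . num num] }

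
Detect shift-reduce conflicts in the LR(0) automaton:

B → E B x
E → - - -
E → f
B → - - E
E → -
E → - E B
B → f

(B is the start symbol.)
Augment with B' → B and build the canonical LR(0) collection (I0 = CLOSURE({[B' → . B]}), then GOTO on every symbol after a dot until no new states appear). It has 13 states:
  I0: { [B → . - - E], [B → . E B x], [B → . f], [B' → . B], [E → . - - -], [E → . - E B], [E → . -], [E → . f] }  — shift
  I1: { [B → - . - E], [E → - . - -], [E → - . E B], [E → - .], [E → . - - -], [E → . - E B], [E → . -], [E → . f] }  — shift, reduce
  I2: { [B' → B .] }  — accept
  I3: { [B → . - - E], [B → . E B x], [B → . f], [B → E . B x], [E → . - - -], [E → . - E B], [E → . -], [E → . f] }  — shift
  I4: { [B → f .], [E → f .] }  — 2 reduces
  I5: { [B → E B . x] }  — shift
  I6: { [B → E B x .] }  — reduce
  I7: { [B → - - . E], [E → - - . -], [E → - . - -], [E → - . E B], [E → - .], [E → . - - -], [E → . - E B], [E → . -], [E → . f] }  — shift, reduce
  I8: { [B → . - - E], [B → . E B x], [B → . f], [E → - E . B], [E → . - - -], [E → . - E B], [E → . -], [E → . f] }  — shift
  I9: { [E → f .] }  — reduce
  I10: { [E → - E B .] }  — reduce
  I11: { [E → - - - .], [E → - - . -], [E → - . - -], [E → - . E B], [E → - .], [E → . - - -], [E → . - E B], [E → . -], [E → . f] }  — shift, 2 reduces
  I12: { [B → - - E .], [B → . - - E], [B → . E B x], [B → . f], [E → - E . B], [E → . - - -], [E → . - E B], [E → . -], [E → . f] }  — shift, reduce

I1 contains reduce item [E → - .] and shift items [B → - . - E], [E → . -], [E → . - - -], [E → - . - -], [E → . - E B], [E → . f] — shift-reduce conflict.
I7 contains reduce item [E → - .] and shift items [E → . -], [E → . - - -], [E → - . - -], [E → - - . -], [E → . - E B], [E → . f] — shift-reduce conflict.
I11 contains reduce items [E → - .], [E → - - - .] and shift items [E → . -], [E → . - - -], [E → - . - -], [E → - - . -], [E → . - E B], [E → . f] — shift-reduce conflict.
I12 contains reduce item [B → - - E .] and shift items [B → . - - E], [B → . f], [E → . -], [E → . - - -], [E → . - E B], [E → . f] — shift-reduce conflict.

Answer: Yes — I1: [E → - .] vs [B → - . - E]; I7: [E → - .] vs [E → . -]; I11: [E → - .] vs [E → . -]; I12: [B → - - E .] vs [B → . - - E]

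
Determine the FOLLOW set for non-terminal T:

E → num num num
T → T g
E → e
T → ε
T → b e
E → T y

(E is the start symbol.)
To compute FOLLOW(T), find every occurrence of T on a right-hand side N → α T β: add FIRST(β) \ {ε}, and if β is empty or nullable also add FOLLOW(N). Iterate to a fixed point.

In T → T g: T is followed by g, add FIRST(g) \ {ε} = { 'g' }
In E → T y: T is followed by y, add FIRST(y) \ {ε} = { 'y' }

Taking the union: FOLLOW(T) = { 'g', 'y' }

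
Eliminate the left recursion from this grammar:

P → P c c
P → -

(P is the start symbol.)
P → - P'
P' → c c P'
P' → ε

P is directly left-recursive. The standard transformation for
  A → A α₁ | ... | A α_m | β₁ | ... | β_n
is
  A  → β₁ A' | ... | β_n A'
  A' → α₁ A' | ... | α_m A' | ε

P → - becomes P → - P'
P → P c c becomes P' → c c P'
Add P' → ε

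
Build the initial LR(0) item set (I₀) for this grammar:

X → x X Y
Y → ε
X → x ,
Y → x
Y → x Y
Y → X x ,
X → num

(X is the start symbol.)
{ [X → . num], [X → . x ,], [X → . x X Y], [X' → . X] }

First, augment the grammar with X' → X
I₀ = CLOSURE({ [X' → . X] }):
  [X' → . X] has the dot before X: add [X → . x X Y], [X → . x ,], [X → . num]
No further items can be added.

I₀ = { [X → . num], [X → . x ,], [X → . x X Y], [X' → . X] }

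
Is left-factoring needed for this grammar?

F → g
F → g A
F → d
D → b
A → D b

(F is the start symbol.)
Yes, F has productions with common prefix 'g'

Left-factoring is needed when two productions for the same non-terminal
share a common prefix on the right-hand side.

Productions for F:
  F → g
  F → g A
  F → d

Found common prefix 'g' in productions for F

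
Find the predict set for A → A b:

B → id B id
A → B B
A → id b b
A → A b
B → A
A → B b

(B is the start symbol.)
{ 'id' }

PREDICT(A → A b) = (FIRST(RHS) \ {ε}) ∪ (FOLLOW(A) if ε ∈ FIRST(RHS), i.e. RHS ⇒* ε)
FIRST(A) = { 'id' }
FIRST(A b) = { 'id' }
ε ∉ FIRST(A b), so FOLLOW(A) is not added.
PREDICT(A → A b) = { 'id' }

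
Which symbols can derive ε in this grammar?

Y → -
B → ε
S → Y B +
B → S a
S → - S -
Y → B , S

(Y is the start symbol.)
A non-terminal is nullable if it can derive ε (the empty string): either it has an ε-production, or it has a production whose right-hand side consists entirely of nullable non-terminals.

ε-productions: B → ε
So B is immediately nullable.
No further non-terminal can be added: every production for the remaining non-terminals contains a terminal or a non-nullable non-terminal.
Nullable = { 'B' }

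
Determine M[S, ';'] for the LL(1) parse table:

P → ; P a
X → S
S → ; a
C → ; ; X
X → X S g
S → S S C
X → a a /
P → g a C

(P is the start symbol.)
S → ; a, S → S S C

To find M[S, ';'], we find productions for S where ';' is in the predict set (PREDICT(N → α) = (FIRST(α) \ {ε}) ∪ (FOLLOW(N) if α ⇒* ε)).

Relevant sets:
  FIRST(S) = { ';' }

S → ; a: PREDICT = { ';' }
  ';' is in predict set, so this production goes in M[S, ';']
S → S S C: PREDICT = { ';' }
  ';' is in predict set, so this production goes in M[S, ';']

M[S, ';'] = S → ; a, S → S S C  (a multiply-defined cell — the grammar is not LL(1))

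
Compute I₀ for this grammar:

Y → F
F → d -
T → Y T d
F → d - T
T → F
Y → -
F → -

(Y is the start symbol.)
{ [F → . -], [F → . d - T], [F → . d -], [Y → . -], [Y → . F], [Y' → . Y] }

First, augment the grammar with Y' → Y
I₀ = CLOSURE({ [Y' → . Y] }):
  [Y' → . Y] has the dot before Y: add [Y → . F], [Y → . -]
  [Y → . F] has the dot before F: add [F → . d -], [F → . d - T], [F → . -]
No further items can be added.

I₀ = { [F → . -], [F → . d - T], [F → . d -], [Y → . -], [Y → . F], [Y' → . Y] }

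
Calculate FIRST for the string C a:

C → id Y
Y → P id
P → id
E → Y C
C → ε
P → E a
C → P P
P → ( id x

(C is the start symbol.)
FIRST sets of the non-terminals involved (from the grammar, by fixed-point iteration):
  FIRST(C) = { '(', 'id', ε }

To compute FIRST(C a), process the symbols left to right:
Symbol C is a non-terminal. Add FIRST(C) \ {ε} = { '(', 'id' }
C is nullable (ε ∈ FIRST(C)), continue to the next symbol.
Symbol a is a terminal. Add 'a' and stop.
FIRST(C a) = { '(', 'a', 'id' }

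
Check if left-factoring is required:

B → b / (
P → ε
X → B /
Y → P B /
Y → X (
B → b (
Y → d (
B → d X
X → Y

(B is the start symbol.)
Left-factoring is needed when two productions for the same non-terminal
share a common prefix on the right-hand side.

Productions for B:
  B → b / (
  B → b (
  B → d X
Productions for X:
  X → B /
  X → Y
Productions for Y:
  Y → P B /
  Y → X (
  Y → d (

Found common prefix 'b' in productions for B

Answer: Yes, B has productions with common prefix 'b'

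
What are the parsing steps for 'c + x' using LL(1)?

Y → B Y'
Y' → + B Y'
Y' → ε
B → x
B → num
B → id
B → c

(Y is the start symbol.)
Stack is shown with the top on the left.

Stack     Input    Action
-------------------------
Y $       c + x $  output Y → B Y'
B Y' $    c + x $  output B → c
c Y' $    c + x $  match 'c'
Y' $      + x $    output Y' → + B Y'
+ B Y' $  + x $    match '+'
B Y' $    x $      output B → x
x Y' $    x $      match 'x'
Y' $      $        output Y' → ε
$         $        accept

The string is accepted.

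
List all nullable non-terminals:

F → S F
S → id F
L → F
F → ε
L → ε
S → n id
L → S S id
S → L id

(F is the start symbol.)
ε-productions: F → ε, L → ε
So F, L are immediately nullable.
No further non-terminal can be added: every production for the remaining non-terminals contains a terminal or a non-nullable non-terminal.
Nullable = { 'F', 'L' }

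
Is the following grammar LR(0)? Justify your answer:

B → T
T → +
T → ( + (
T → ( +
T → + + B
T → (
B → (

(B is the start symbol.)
No. Shift-reduce conflict between [B → ( .] and [T → ( . +]

Augment with B' → B and build the canonical LR(0) collection (I0 = CLOSURE({[B' → . B]}), then GOTO on every symbol after a dot until no new states appear). It has 9 states:
  I0: { [B → . (], [B → . T], [B' → . B], [T → . ( + (], [T → . ( +], [T → . (], [T → . + + B], [T → . +] }  — shift
  I1: { [B → ( .], [T → ( . + (], [T → ( . +], [T → ( .] }  — shift, 2 reduces
  I2: { [T → + . + B], [T → + .] }  — shift, reduce
  I3: { [B' → B .] }  — accept
  I4: { [B → T .] }  — reduce
  I5: { [B → . (], [B → . T], [T → + + . B], [T → . ( + (], [T → . ( +], [T → . (], [T → . + + B], [T → . +] }  — shift
  I6: { [T → + + B .] }  — reduce
  I7: { [T → ( + . (], [T → ( + .] }  — shift, reduce
  I8: { [T → ( + ( .] }  — reduce

Conflict in state I1:
  Shift-reduce conflict between [B → ( .] and [T → ( . +]
So the grammar is NOT LR(0).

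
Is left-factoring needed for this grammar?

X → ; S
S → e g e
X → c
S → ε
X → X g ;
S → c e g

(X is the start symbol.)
Left-factoring is needed when two productions for the same non-terminal
share a common prefix on the right-hand side.

Productions for X:
  X → ; S
  X → c
  X → X g ;
Productions for S:
  S → e g e
  S → ε
  S → c e g

No common prefixes found.

Answer: No, left-factoring is not needed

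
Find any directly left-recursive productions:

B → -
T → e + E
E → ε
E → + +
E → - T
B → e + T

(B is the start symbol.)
No direct left recursion

B → -: starts with '-'
T → e + E: starts with e
E → ε: starts with ε
E → + +: starts with '+'
E → - T: starts with '-'
B → e + T: starts with e

No direct left recursion found.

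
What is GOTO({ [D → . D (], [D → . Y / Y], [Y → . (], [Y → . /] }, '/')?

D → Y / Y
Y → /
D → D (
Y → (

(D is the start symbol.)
GOTO(I, '/') = CLOSURE({ [A → αX.β] : [A → α.Xβ] ∈ I, X = '/' })

Items with dot before '/', with the dot advanced:
  [Y → . /] → [Y → / .]
Closure adds nothing (no advanced item has the dot before a non-terminal).

GOTO = { [Y → / .] }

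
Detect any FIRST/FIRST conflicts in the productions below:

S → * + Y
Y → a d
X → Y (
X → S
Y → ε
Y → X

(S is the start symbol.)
Yes. Y → a d / Y → X on { 'a' }; X → Y '(' / X → S on { '*' }

FIRST sets of the non-terminals at (or reachable through a nullable prefix from) the front of some alternative:
  FIRST(X) = { '(', '*', 'a' }
  FIRST(Y) = { '(', '*', 'a', ε }
  FIRST(S) = { '*' }

Productions for Y:
  Y → a d: FIRST = { 'a' }
  Y → ε: FIRST = { ε }
  Y → X: FIRST = { '(', '*', 'a' }
Productions for X:
  X → Y (: FIRST = { '(', '*', 'a' }
  X → S: FIRST = { '*' }
S has only one production, so no FIRST/FIRST conflict is possible there.

Conflict for Y: Y → a d and Y → X
  Overlap: { 'a' }
Conflict for X: X → Y ( and X → S
  Overlap: { '*' }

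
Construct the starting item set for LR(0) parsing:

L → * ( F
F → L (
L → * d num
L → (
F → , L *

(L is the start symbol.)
{ [L → . (], [L → . * ( F], [L → . * d num], [L' → . L] }

First, augment the grammar with L' → L
I₀ = CLOSURE({ [L' → . L] }):
  [L' → . L] has the dot before L: add [L → . * ( F], [L → . * d num], [L → . (]
No further items can be added.

I₀ = { [L → . (], [L → . * ( F], [L → . * d num], [L' → . L] }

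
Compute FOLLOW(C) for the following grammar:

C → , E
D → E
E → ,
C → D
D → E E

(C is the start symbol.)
{ $ }

To compute FOLLOW(C), find every occurrence of C on a right-hand side N → α C β: add FIRST(β) \ {ε}, and if β is empty or nullable also add FOLLOW(N). Iterate to a fixed point.

C is the start symbol, so $ ∈ FOLLOW(C).
C does not occur on any right-hand side.

Taking the union: FOLLOW(C) = { $ }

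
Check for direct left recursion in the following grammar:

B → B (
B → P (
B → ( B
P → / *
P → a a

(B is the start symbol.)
Yes, B is left-recursive

B → B (: LEFT RECURSIVE (starts with B)
B → P (: starts with P
B → ( B: starts with '('
P → / *: starts with '/'
P → a a: starts with a

The grammar has direct left recursion on: B.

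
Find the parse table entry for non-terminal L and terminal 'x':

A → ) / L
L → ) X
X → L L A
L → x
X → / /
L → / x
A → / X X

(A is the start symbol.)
L → x

To find M[L, 'x'], we find productions for L where 'x' is in the predict set (PREDICT(N → α) = (FIRST(α) \ {ε}) ∪ (FOLLOW(N) if α ⇒* ε)).

L → ) X: PREDICT = { ')' }
L → x: PREDICT = { 'x' }
  'x' is in predict set, so this production goes in M[L, 'x']
L → / x: PREDICT = { '/' }

M[L, 'x'] = L → x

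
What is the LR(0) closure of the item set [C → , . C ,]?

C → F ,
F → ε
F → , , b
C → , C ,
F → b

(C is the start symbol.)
{ [C → , . C ,], [C → . , C ,], [C → . F ,], [F → . , , b], [F → . b], [F → .] }

To compute CLOSURE, for each item [A → α.Bβ] where B is a non-terminal, add [B → .γ] for all productions B → γ; repeat for the newly added items until nothing changes.

Start with: [C → , . C ,]
  [C → , . C ,] has the dot before C: add [C → . F ,], [C → . , C ,]
  [C → . F ,] has the dot before F: add [F → .], [F → . , , b], [F → . b]
No further items can be added.

CLOSURE = { [C → , . C ,], [C → . , C ,], [C → . F ,], [F → . , , b], [F → . b], [F → .] }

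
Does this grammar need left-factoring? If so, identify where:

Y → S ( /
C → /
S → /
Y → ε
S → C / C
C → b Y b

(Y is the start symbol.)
No, left-factoring is not needed

Left-factoring is needed when two productions for the same non-terminal
share a common prefix on the right-hand side.

Productions for Y:
  Y → S ( /
  Y → ε
Productions for C:
  C → /
  C → b Y b
Productions for S:
  S → /
  S → C / C

No common prefixes found.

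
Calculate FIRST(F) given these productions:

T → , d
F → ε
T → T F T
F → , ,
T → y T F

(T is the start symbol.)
{ ',', ε }

From F → ε:
  - ε-production, so ε ∈ FIRST(F)
From F → , ,:
  - ',' is a terminal: add ',' and stop

Collecting: FIRST(F) = { ',', ε }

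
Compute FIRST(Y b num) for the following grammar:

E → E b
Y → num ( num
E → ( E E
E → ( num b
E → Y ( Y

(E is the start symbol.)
{ 'num' }

FIRST sets of the non-terminals involved (from the grammar, by fixed-point iteration):
  FIRST(Y) = { 'num' }

To compute FIRST(Y b num), process the symbols left to right:
Symbol Y is a non-terminal. Add FIRST(Y) \ {ε} = { 'num' }
Y is not nullable (ε ∉ FIRST(Y)), so stop here.
FIRST(Y b num) = { 'num' }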